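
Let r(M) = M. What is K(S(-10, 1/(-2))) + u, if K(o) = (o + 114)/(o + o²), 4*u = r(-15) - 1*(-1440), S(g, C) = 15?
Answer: 28543/80 ≈ 356.79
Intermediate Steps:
u = 1425/4 (u = (-15 - 1*(-1440))/4 = (-15 + 1440)/4 = (¼)*1425 = 1425/4 ≈ 356.25)
K(o) = (114 + o)/(o + o²)
K(S(-10, 1/(-2))) + u = (114 + 15)/(15*(1 + 15)) + 1425/4 = (1/15)*129/16 + 1425/4 = (1/15)*(1/16)*129 + 1425/4 = 43/80 + 1425/4 = 28543/80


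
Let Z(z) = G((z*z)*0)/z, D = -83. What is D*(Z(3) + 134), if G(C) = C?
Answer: -11122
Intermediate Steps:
Z(z) = 0 (Z(z) = ((z*z)*0)/z = (z²*0)/z = 0/z = 0)
D*(Z(3) + 134) = -83*(0 + 134) = -83*134 = -11122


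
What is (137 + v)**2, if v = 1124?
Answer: 1590121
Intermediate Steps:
(137 + v)**2 = (137 + 1124)**2 = 1261**2 = 1590121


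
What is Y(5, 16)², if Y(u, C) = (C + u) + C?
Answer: 1369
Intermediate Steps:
Y(u, C) = u + 2*C
Y(5, 16)² = (5 + 2*16)² = (5 + 32)² = 37² = 1369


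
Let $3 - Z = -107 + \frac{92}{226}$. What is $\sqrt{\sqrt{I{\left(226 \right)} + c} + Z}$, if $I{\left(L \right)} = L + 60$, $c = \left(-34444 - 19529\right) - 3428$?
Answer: $\frac{\sqrt{1399392 + 12769 i \sqrt{57115}}}{113} \approx 13.648 + 8.7557 i$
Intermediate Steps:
$c = -57401$ ($c = -53973 - 3428 = -57401$)
$I{\left(L \right)} = 60 + L$
$Z = \frac{12384}{113}$ ($Z = 3 - \left(-107 + \frac{92}{226}\right) = 3 - \left(-107 + 92 \cdot \frac{1}{226}\right) = 3 - \left(-107 + \frac{46}{113}\right) = 3 - - \frac{12045}{113} = 3 + \frac{12045}{113} = \frac{12384}{113} \approx 109.59$)
$\sqrt{\sqrt{I{\left(226 \right)} + c} + Z} = \sqrt{\sqrt{\left(60 + 226\right) - 57401} + \frac{12384}{113}} = \sqrt{\sqrt{286 - 57401} + \frac{12384}{113}} = \sqrt{\sqrt{-57115} + \frac{12384}{113}} = \sqrt{i \sqrt{57115} + \frac{12384}{113}} = \sqrt{\frac{12384}{113} + i \sqrt{57115}}$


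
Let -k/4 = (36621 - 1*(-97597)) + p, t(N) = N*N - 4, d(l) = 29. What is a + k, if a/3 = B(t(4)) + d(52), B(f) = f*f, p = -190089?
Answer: 224003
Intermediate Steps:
t(N) = -4 + N² (t(N) = N² - 4 = -4 + N²)
B(f) = f²
k = 223484 (k = -4*((36621 - 1*(-97597)) - 190089) = -4*((36621 + 97597) - 190089) = -4*(134218 - 190089) = -4*(-55871) = 223484)
a = 519 (a = 3*((-4 + 4²)² + 29) = 3*((-4 + 16)² + 29) = 3*(12² + 29) = 3*(144 + 29) = 3*173 = 519)
a + k = 519 + 223484 = 224003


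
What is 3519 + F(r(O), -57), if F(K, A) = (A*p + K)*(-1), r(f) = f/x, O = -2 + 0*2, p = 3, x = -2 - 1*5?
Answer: 25828/7 ≈ 3689.7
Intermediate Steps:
x = -7 (x = -2 - 5 = -7)
O = -2 (O = -2 + 0 = -2)
r(f) = -f/7 (r(f) = f/(-7) = f*(-⅐) = -f/7)
F(K, A) = -K - 3*A (F(K, A) = (A*3 + K)*(-1) = (3*A + K)*(-1) = (K + 3*A)*(-1) = -K - 3*A)
3519 + F(r(O), -57) = 3519 + (-(-1)*(-2)/7 - 3*(-57)) = 3519 + (-1*2/7 + 171) = 3519 + (-2/7 + 171) = 3519 + 1195/7 = 25828/7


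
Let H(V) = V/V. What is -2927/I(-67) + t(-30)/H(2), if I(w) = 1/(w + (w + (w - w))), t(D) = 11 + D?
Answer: 392199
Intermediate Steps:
H(V) = 1
I(w) = 1/(2*w) (I(w) = 1/(w + (w + 0)) = 1/(w + w) = 1/(2*w))
-2927/I(-67) + t(-30)/H(2) = -2927/((1/2)/(-67)) + (11 - 30)/1 = -2927/((1/2)*(-1/67)) - 19*1 = -2927/(-1/134) - 19 = -2927*(-134) - 19 = 392218 - 19 = 392199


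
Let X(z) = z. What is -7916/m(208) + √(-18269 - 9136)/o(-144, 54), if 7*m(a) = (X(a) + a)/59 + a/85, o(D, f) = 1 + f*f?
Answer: -69472795/11908 + 3*I*√3045/2917 ≈ -5834.1 + 0.056752*I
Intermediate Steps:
o(D, f) = 1 + f²
m(a) = 229*a/35105 (m(a) = ((a + a)/59 + a/85)/7 = ((2*a)*(1/59) + a*(1/85))/7 = (2*a/59 + a/85)/7 = (229*a/5015)/7 = 229*a/35105)
-7916/m(208) + √(-18269 - 9136)/o(-144, 54) = -7916/((229/35105)*208) + √(-18269 - 9136)/(1 + 54²) = -7916/47632/35105 + √(-27405)/(1 + 2916) = -7916*35105/47632 + (3*I*√3045)/2917 = -69472795/11908 + (3*I*√3045)*(1/2917) = -69472795/11908 + 3*I*√3045/2917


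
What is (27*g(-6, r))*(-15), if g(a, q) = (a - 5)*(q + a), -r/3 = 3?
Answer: -66825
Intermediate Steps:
r = -9 (r = -3*3 = -9)
g(a, q) = (-5 + a)*(a + q)
(27*g(-6, r))*(-15) = (27*((-6)² - 5*(-6) - 5*(-9) - 6*(-9)))*(-15) = (27*(36 + 30 + 45 + 54))*(-15) = (27*165)*(-15) = 4455*(-15) = -66825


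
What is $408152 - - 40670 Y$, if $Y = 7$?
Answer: $692842$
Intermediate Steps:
$408152 - - 40670 Y = 408152 - \left(-40670\right) 7 = 408152 - -284690 = 408152 + 284690 = 692842$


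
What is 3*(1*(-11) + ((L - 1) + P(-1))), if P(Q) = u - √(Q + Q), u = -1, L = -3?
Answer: -48 - 3*I*√2 ≈ -48.0 - 4.2426*I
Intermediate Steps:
P(Q) = -1 - √2*√Q (P(Q) = -1 - √(Q + Q) = -1 - √(2*Q) = -1 - √2*√Q)
3*(1*(-11) + ((L - 1) + P(-1))) = 3*(1*(-11) + ((-3 - 1) + (-1 - √2*√(-1)))) = 3*(-11 + (-4 + (-1 - √2*I))) = 3*(-11 + (-4 + (-1 - I*√2))) = 3*(-11 + (-5 - I*√2)) = 3*(-16 - I*√2) = -48 - 3*I*√2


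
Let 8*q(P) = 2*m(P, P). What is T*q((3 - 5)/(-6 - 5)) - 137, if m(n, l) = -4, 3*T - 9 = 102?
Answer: -174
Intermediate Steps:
T = 37 (T = 3 + (⅓)*102 = 3 + 34 = 37)
q(P) = -1 (q(P) = (2*(-4))/8 = (⅛)*(-8) = -1)
T*q((3 - 5)/(-6 - 5)) - 137 = 37*(-1) - 137 = -37 - 137 = -174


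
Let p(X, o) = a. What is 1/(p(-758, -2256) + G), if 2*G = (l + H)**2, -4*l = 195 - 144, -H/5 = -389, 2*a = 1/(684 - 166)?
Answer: 8288/15471997227 ≈ 5.3568e-7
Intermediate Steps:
a = 1/1036 (a = 1/(2*(684 - 166)) = (1/2)/518 = (1/2)*(1/518) = 1/1036 ≈ 0.00096525)
H = 1945 (H = -5*(-389) = 1945)
p(X, o) = 1/1036
l = -51/4 (l = -(195 - 144)/4 = -1/4*51 = -51/4 ≈ -12.750)
G = 59737441/32 (G = (-51/4 + 1945)**2/2 = (7729/4)**2/2 = (1/2)*(59737441/16) = 59737441/32 ≈ 1.8668e+6)
1/(p(-758, -2256) + G) = 1/(1/1036 + 59737441/32) = 1/(15471997227/8288) = 8288/15471997227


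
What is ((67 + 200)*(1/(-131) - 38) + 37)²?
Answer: 1754422106116/17161 ≈ 1.0223e+8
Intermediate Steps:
((67 + 200)*(1/(-131) - 38) + 37)² = (267*(-1/131 - 38) + 37)² = (267*(-4979/131) + 37)² = (-1329393/131 + 37)² = (-1324546/131)² = 1754422106116/17161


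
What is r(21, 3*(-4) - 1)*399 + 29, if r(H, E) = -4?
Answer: -1567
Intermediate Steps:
r(21, 3*(-4) - 1)*399 + 29 = -4*399 + 29 = -1596 + 29 = -1567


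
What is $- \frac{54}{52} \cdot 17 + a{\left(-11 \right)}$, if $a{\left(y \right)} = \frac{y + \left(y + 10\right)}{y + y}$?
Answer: $- \frac{4893}{286} \approx -17.108$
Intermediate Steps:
$a{\left(y \right)} = \frac{10 + 2 y}{2 y}$ ($a{\left(y \right)} = \frac{y + \left(10 + y\right)}{2 y} = \left(10 + 2 y\right) \frac{1}{2 y} = \frac{10 + 2 y}{2 y}$)
$- \frac{54}{52} \cdot 17 + a{\left(-11 \right)} = - \frac{54}{52} \cdot 17 + \frac{5 - 11}{-11} = \left(-54\right) \frac{1}{52} \cdot 17 - - \frac{6}{11} = \left(- \frac{27}{26}\right) 17 + \frac{6}{11} = - \frac{459}{26} + \frac{6}{11} = - \frac{4893}{286}$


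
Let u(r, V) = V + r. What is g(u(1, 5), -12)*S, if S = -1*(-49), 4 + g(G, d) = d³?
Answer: -84868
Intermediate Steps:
g(G, d) = -4 + d³
S = 49
g(u(1, 5), -12)*S = (-4 + (-12)³)*49 = (-4 - 1728)*49 = -1732*49 = -84868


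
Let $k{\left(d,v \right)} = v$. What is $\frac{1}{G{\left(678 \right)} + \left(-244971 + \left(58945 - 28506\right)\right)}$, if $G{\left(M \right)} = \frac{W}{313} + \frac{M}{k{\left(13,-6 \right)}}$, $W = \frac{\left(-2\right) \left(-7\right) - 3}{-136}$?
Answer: $- \frac{42568}{9137008371} \approx -4.6589 \cdot 10^{-6}$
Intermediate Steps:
$W = - \frac{11}{136}$ ($W = \left(14 - 3\right) \left(- \frac{1}{136}\right) = 11 \left(- \frac{1}{136}\right) = - \frac{11}{136} \approx -0.080882$)
$G{\left(M \right)} = - \frac{11}{42568} - \frac{M}{6}$ ($G{\left(M \right)} = - \frac{11}{136 \cdot 313} + \frac{M}{-6} = \left(- \frac{11}{136}\right) \frac{1}{313} + M \left(- \frac{1}{6}\right) = - \frac{11}{42568} - \frac{M}{6}$)
$\frac{1}{G{\left(678 \right)} + \left(-244971 + \left(58945 - 28506\right)\right)} = \frac{1}{\left(- \frac{11}{42568} - 113\right) + \left(-244971 + \left(58945 - 28506\right)\right)} = \frac{1}{- \frac{4810195}{42568} + \left(-244971 + 30439\right)} = \frac{1}{- \frac{4810195}{42568} - 214532} = \frac{1}{- \frac{9137008371}{42568}} = - \frac{42568}{9137008371}$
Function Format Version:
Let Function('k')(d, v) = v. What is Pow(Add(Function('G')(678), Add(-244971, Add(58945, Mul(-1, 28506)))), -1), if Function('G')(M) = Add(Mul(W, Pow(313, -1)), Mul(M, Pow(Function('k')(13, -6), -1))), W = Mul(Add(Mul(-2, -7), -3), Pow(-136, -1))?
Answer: Rational(-42568, 9137008371) ≈ -4.6589e-6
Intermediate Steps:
W = Rational(-11, 136) (W = Mul(Add(14, -3), Rational(-1, 136)) = Mul(11, Rational(-1, 136)) = Rational(-11, 136) ≈ -0.080882)
Function('G')(M) = Add(Rational(-11, 42568), Mul(Rational(-1, 6), M)) (Function('G')(M) = Add(Mul(Rational(-11, 136), Pow(313, -1)), Mul(M, Pow(-6, -1))) = Add(Mul(Rational(-11, 136), Rational(1, 313)), Mul(M, Rational(-1, 6))) = Add(Rational(-11, 42568), Mul(Rational(-1, 6), M)))
Pow(Add(Function('G')(678), Add(-244971, Add(58945, Mul(-1, 28506)))), -1) = Pow(Add(Add(Rational(-11, 42568), Mul(Rational(-1, 6), 678)), Add(-244971, Add(58945, Mul(-1, 28506)))), -1) = Pow(Add(Add(Rational(-11, 42568), -113), Add(-244971, Add(58945, -28506))), -1) = Pow(Add(Rational(-4810195, 42568), Add(-244971, 30439)), -1) = Pow(Add(Rational(-4810195, 42568), -214532), -1) = Pow(Rational(-9137008371, 42568), -1) = Rational(-42568, 9137008371)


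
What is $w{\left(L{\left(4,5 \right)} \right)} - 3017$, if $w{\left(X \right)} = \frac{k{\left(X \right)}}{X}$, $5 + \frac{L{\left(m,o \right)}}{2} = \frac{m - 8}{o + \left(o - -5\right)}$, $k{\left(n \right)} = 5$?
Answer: $- \frac{476761}{158} \approx -3017.5$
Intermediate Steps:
$L{\left(m,o \right)} = -10 + \frac{2 \left(-8 + m\right)}{5 + 2 o}$ ($L{\left(m,o \right)} = -10 + 2 \frac{m - 8}{o + \left(o - -5\right)} = -10 + 2 \frac{-8 + m}{o + \left(o + 5\right)} = -10 + 2 \frac{-8 + m}{o + \left(5 + o\right)} = -10 + 2 \frac{-8 + m}{5 + 2 o} = -10 + \frac{2 \left(-8 + m\right)}{5 + 2 o}$)
$w{\left(X \right)} = \frac{5}{X}$
$w{\left(L{\left(4,5 \right)} \right)} - 3017 = \frac{5}{2 \frac{1}{5 + 2 \cdot 5} \left(-33 + 4 - 50\right)} - 3017 = \frac{5}{2 \frac{1}{5 + 10} \left(-33 + 4 - 50\right)} - 3017 = \frac{5}{2 \cdot \frac{1}{15} \left(-79\right)} - 3017 = \frac{5}{- \frac{158}{15}} - 3017 = 5 \left(- \frac{15}{158}\right) - 3017 = - \frac{75}{158} - 3017 = - \frac{476761}{158}$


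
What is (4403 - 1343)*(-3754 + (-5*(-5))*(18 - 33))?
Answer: -12634740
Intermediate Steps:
(4403 - 1343)*(-3754 + (-5*(-5))*(18 - 33)) = 3060*(-3754 + 25*(-15)) = 3060*(-3754 - 375) = 3060*(-4129) = -12634740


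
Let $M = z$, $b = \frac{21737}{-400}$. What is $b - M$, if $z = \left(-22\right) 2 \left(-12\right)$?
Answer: $- \frac{232937}{400} \approx -582.34$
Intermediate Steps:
$b = - \frac{21737}{400}$ ($b = 21737 \left(- \frac{1}{400}\right) = - \frac{21737}{400} \approx -54.343$)
$z = 528$ ($z = \left(-44\right) \left(-12\right) = 528$)
$M = 528$
$b - M = - \frac{21737}{400} - 528 = - \frac{232937}{400}$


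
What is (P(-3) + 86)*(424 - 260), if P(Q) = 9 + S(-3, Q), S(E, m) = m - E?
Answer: 15580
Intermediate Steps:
P(Q) = 12 + Q (P(Q) = 9 + (Q - 1*(-3)) = 9 + (Q + 3) = 9 + (3 + Q) = 12 + Q)
(P(-3) + 86)*(424 - 260) = ((12 - 3) + 86)*(424 - 260) = (9 + 86)*164 = 95*164 = 15580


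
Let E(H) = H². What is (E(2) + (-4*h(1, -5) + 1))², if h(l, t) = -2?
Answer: 169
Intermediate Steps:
(E(2) + (-4*h(1, -5) + 1))² = (2² + (-4*(-2) + 1))² = (4 + (8 + 1))² = (4 + 9)² = 13² = 169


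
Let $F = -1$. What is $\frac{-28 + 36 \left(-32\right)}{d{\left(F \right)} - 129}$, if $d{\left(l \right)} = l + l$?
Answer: $\frac{1180}{131} \approx 9.0076$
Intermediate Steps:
$d{\left(l \right)} = 2 l$
$\frac{-28 + 36 \left(-32\right)}{d{\left(F \right)} - 129} = \frac{-28 + 36 \left(-32\right)}{2 \left(-1\right) - 129} = \frac{-28 - 1152}{-2 - 129} = - \frac{1180}{-131} = \left(-1180\right) \left(- \frac{1}{131}\right) = \frac{1180}{131}$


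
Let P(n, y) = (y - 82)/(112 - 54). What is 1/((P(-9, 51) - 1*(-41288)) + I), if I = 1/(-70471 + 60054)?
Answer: 604186/24945308583 ≈ 2.4220e-5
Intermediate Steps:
P(n, y) = -41/29 + y/58 (P(n, y) = (-82 + y)/58 = (-82 + y)*(1/58) = -41/29 + y/58)
I = -1/10417 (I = 1/(-10417) = -1/10417 ≈ -9.5997e-5)
1/((P(-9, 51) - 1*(-41288)) + I) = 1/(((-41/29 + (1/58)*51) - 1*(-41288)) - 1/10417) = 1/(((-41/29 + 51/58) + 41288) - 1/10417) = 1/((-31/58 + 41288) - 1/10417) = 1/(2394673/58 - 1/10417) = 1/(24945308583/604186) = 604186/24945308583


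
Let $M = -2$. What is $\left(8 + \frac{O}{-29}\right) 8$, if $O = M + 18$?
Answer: $\frac{1728}{29} \approx 59.586$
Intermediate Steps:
$O = 16$ ($O = -2 + 18 = 16$)
$\left(8 + \frac{O}{-29}\right) 8 = \left(8 + \frac{16}{-29}\right) 8 = \left(8 + 16 \left(- \frac{1}{29}\right)\right) 8 = \left(8 - \frac{16}{29}\right) 8 = \frac{216}{29} \cdot 8 = \frac{1728}{29}$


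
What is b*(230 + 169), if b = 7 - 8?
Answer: -399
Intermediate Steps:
b = -1
b*(230 + 169) = -(230 + 169) = -1*399 = -399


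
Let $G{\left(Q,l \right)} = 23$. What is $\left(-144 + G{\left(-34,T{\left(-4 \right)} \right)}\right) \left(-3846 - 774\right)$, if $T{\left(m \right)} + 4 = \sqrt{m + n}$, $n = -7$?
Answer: $559020$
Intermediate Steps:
$T{\left(m \right)} = -4 + \sqrt{-7 + m}$ ($T{\left(m \right)} = -4 + \sqrt{m - 7} = -4 + \sqrt{-7 + m}$)
$\left(-144 + G{\left(-34,T{\left(-4 \right)} \right)}\right) \left(-3846 - 774\right) = \left(-144 + 23\right) \left(-3846 - 774\right) = \left(-121\right) \left(-4620\right) = 559020$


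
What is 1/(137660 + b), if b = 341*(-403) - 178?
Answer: 1/59 ≈ 0.016949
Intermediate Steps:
b = -137601 (b = -137423 - 178 = -137601)
1/(137660 + b) = 1/(137660 - 137601) = 1/59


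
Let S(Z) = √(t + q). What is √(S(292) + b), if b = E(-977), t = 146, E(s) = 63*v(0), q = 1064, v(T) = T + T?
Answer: 10^(¼)*√11 ≈ 5.8979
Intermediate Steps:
v(T) = 2*T
E(s) = 0 (E(s) = 63*(2*0) = 63*0 = 0)
S(Z) = 11*√10 (S(Z) = √(146 + 1064) = √1210 = 11*√10)
b = 0
√(S(292) + b) = √(11*√10 + 0) = √(11*√10) = 10^(¼)*√11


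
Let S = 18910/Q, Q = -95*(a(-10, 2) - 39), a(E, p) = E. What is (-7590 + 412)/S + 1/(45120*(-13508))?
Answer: -2036494691026531/1152528495360 ≈ -1767.0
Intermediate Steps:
Q = 4655 (Q = -95*(-10 - 39) = -95*(-49) = 4655)
S = 3782/931 (S = 18910/4655 = 18910*(1/4655) = 3782/931 ≈ 4.0623)
(-7590 + 412)/S + 1/(45120*(-13508)) = (-7590 + 412)/(3782/931) + 1/(45120*(-13508)) = -7178*931/3782 + (1/45120)*(-1/13508) = -3341359/1891 - 1/609480960 = -2036494691026531/1152528495360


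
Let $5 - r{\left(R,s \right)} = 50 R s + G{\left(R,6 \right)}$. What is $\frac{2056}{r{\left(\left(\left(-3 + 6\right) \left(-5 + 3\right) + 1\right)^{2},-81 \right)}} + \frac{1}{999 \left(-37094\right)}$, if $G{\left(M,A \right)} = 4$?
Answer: $\frac{76188897485}{3752048789406} \approx 0.020306$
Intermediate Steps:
$r{\left(R,s \right)} = 1 - 50 R s$ ($r{\left(R,s \right)} = 5 - \left(50 R s + 4\right) = 5 - \left(4 + 50 R s\right) = 1 - 50 R s$)
$\frac{2056}{r{\left(\left(\left(-3 + 6\right) \left(-5 + 3\right) + 1\right)^{2},-81 \right)}} + \frac{1}{999 \left(-37094\right)} = \frac{2056}{1 - 50 \left(\left(-3 + 6\right) \left(-5 + 3\right) + 1\right)^{2} \left(-81\right)} + \frac{1}{999 \left(-37094\right)} = \frac{2056}{1 - 50 \left(3 \left(-2\right) + 1\right)^{2} \left(-81\right)} + \frac{1}{999} \left(- \frac{1}{37094}\right) = \frac{2056}{1 - 50 \left(-6 + 1\right)^{2} \left(-81\right)} - \frac{1}{37056906} = \frac{2056}{1 - 50 \left(-5\right)^{2} \left(-81\right)} - \frac{1}{37056906} = \frac{2056}{1 - 1250 \left(-81\right)} - \frac{1}{37056906} = \frac{2056}{1 + 101250} - \frac{1}{37056906} = \frac{2056}{101251} - \frac{1}{37056906} = \frac{76188897485}{3752048789406}$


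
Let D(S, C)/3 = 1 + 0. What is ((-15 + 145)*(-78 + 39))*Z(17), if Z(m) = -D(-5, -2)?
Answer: 15210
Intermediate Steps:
D(S, C) = 3 (D(S, C) = 3*(1 + 0) = 3*1 = 3)
Z(m) = -3 (Z(m) = -1*3 = -3)
((-15 + 145)*(-78 + 39))*Z(17) = ((-15 + 145)*(-78 + 39))*(-3) = (130*(-39))*(-3) = -5070*(-3) = 15210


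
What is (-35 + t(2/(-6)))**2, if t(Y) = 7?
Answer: 784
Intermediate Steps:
(-35 + t(2/(-6)))**2 = (-35 + 7)**2 = (-28)**2 = 784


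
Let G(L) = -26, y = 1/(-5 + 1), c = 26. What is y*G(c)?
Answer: 13/2 ≈ 6.5000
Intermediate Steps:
y = -¼ (y = 1/(-4) = -¼ ≈ -0.25000)
y*G(c) = -¼*(-26) = 13/2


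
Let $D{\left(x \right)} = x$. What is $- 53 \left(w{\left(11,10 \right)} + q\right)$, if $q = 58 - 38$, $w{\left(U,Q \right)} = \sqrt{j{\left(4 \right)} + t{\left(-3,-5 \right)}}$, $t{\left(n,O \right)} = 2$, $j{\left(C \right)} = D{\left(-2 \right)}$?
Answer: $-1060$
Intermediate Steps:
$j{\left(C \right)} = -2$
$w{\left(U,Q \right)} = 0$ ($w{\left(U,Q \right)} = \sqrt{-2 + 2} = \sqrt{0} = 0$)
$q = 20$ ($q = 58 - 38 = 20$)
$- 53 \left(w{\left(11,10 \right)} + q\right) = - 53 \left(0 + 20\right) = \left(-53\right) 20 = -1060$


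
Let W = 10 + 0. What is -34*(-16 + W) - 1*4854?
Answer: -4650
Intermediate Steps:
W = 10
-34*(-16 + W) - 1*4854 = -34*(-16 + 10) - 1*4854 = -34*(-6) - 4854 = 204 - 4854 = -4650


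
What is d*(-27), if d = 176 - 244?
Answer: 1836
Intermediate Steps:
d = -68
d*(-27) = -68*(-27) = 1836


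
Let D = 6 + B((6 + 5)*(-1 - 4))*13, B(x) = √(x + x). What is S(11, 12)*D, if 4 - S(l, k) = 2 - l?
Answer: 78 + 169*I*√110 ≈ 78.0 + 1772.5*I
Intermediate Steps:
B(x) = √2*√x (B(x) = √(2*x) = √2*√x)
S(l, k) = 2 + l (S(l, k) = 4 - (2 - l) = 4 + (-2 + l) = 2 + l)
D = 6 + 13*I*√110 (D = 6 + (√2*√((6 + 5)*(-1 - 4)))*13 = 6 + (√2*√(11*(-5)))*13 = 6 + (√2*√(-55))*13 = 6 + (√2*(I*√55))*13 = 6 + (I*√110)*13 = 6 + 13*I*√110 ≈ 6.0 + 136.35*I)
S(11, 12)*D = (2 + 11)*(6 + 13*I*√110) = 13*(6 + 13*I*√110) = 78 + 169*I*√110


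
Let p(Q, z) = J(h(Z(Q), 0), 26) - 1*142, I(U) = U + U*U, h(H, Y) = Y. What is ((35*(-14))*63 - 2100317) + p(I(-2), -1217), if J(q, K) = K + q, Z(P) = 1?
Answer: -2131303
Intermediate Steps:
I(U) = U + U²
p(Q, z) = -116 (p(Q, z) = (26 + 0) - 1*142 = 26 - 142 = -116)
((35*(-14))*63 - 2100317) + p(I(-2), -1217) = ((35*(-14))*63 - 2100317) - 116 = (-490*63 - 2100317) - 116 = (-30870 - 2100317) - 116 = -2131187 - 116 = -2131303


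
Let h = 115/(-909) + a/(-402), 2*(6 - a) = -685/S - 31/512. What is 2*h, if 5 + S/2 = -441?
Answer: -3909575855/13907321856 ≈ -0.28112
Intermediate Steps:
S = -892 (S = -10 + 2*(-441) = -10 - 882 = -892)
a = 1289345/228352 (a = 6 - (-685/(-892) - 31/512)/2 = 6 - (-685*(-1/892) - 31*1/512)/2 = 6 - (685/892 - 31/512)/2 = 6 - ½*80767/114176 = 6 - 80767/228352 = 1289345/228352 ≈ 5.6463)
h = -3909575855/27814643712 (h = 115/(-909) + (1289345/228352)/(-402) = 115*(-1/909) + (1289345/228352)*(-1/402) = -115/909 - 1289345/91797504 = -3909575855/27814643712 ≈ -0.14056)
2*h = 2*(-3909575855/27814643712) = -3909575855/13907321856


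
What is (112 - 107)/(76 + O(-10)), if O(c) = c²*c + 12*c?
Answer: -5/1044 ≈ -0.0047893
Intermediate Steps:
O(c) = c³ + 12*c
(112 - 107)/(76 + O(-10)) = (112 - 107)/(76 - 10*(12 + (-10)²)) = 5/(76 - 10*(12 + 100)) = 5/(76 - 10*112) = 5/(76 - 1120) = 5/(-1044) = 5*(-1/1044) = -5/1044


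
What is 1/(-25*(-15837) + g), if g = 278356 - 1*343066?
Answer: 1/331215 ≈ 3.0192e-6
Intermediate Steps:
g = -64710 (g = 278356 - 343066 = -64710)
1/(-25*(-15837) + g) = 1/(-25*(-15837) - 64710) = 1/(395925 - 64710) = 1/331215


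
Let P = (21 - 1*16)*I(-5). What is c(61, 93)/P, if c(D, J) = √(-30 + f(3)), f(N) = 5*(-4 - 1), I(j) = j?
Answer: -I*√55/25 ≈ -0.29665*I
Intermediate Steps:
f(N) = -25 (f(N) = 5*(-5) = -25)
P = -25 (P = (21 - 1*16)*(-5) = (21 - 16)*(-5) = 5*(-5) = -25)
c(D, J) = I*√55 (c(D, J) = √(-30 - 25) = √(-55) = I*√55)
c(61, 93)/P = (I*√55)/(-25) = (I*√55)*(-1/25) = -I*√55/25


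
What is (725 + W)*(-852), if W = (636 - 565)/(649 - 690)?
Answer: -25265208/41 ≈ -6.1623e+5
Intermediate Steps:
W = -71/41 (W = 71/(-41) = 71*(-1/41) = -71/41 ≈ -1.7317)
(725 + W)*(-852) = (725 - 71/41)*(-852) = (29654/41)*(-852) = -25265208/41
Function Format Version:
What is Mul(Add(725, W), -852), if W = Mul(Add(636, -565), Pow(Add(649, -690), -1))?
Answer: Rational(-25265208, 41) ≈ -6.1623e+5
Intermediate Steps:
W = Rational(-71, 41) (W = Mul(71, Pow(-41, -1)) = Mul(71, Rational(-1, 41)) = Rational(-71, 41) ≈ -1.7317)
Mul(Add(725, W), -852) = Mul(Add(725, Rational(-71, 41)), -852) = Mul(Rational(29654, 41), -852) = Rational(-25265208, 41)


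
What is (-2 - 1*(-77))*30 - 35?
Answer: 2215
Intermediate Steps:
(-2 - 1*(-77))*30 - 35 = (-2 + 77)*30 - 35 = 75*30 - 35 = 2250 - 35 = 2215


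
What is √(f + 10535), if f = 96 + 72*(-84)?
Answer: √4583 ≈ 67.698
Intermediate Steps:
f = -5952 (f = 96 - 6048 = -5952)
√(f + 10535) = √(-5952 + 10535) = √4583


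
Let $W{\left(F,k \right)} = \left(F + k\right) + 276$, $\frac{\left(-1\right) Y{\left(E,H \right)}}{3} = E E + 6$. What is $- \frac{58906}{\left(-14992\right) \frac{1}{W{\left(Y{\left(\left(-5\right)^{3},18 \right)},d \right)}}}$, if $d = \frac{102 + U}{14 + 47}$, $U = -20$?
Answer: $- \frac{83751225415}{457256} \approx -1.8316 \cdot 10^{5}$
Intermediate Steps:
$Y{\left(E,H \right)} = -18 - 3 E^{2}$ ($Y{\left(E,H \right)} = - 3 \left(E E + 6\right) = - 3 \left(E^{2} + 6\right) = - 3 \left(6 + E^{2}\right) = -18 - 3 E^{2}$)
$d = \frac{82}{61}$ ($d = \frac{102 - 20}{14 + 47} = \frac{82}{61} \approx 1.3443$)
$W{\left(F,k \right)} = 276 + F + k$
$- \frac{58906}{\left(-14992\right) \frac{1}{W{\left(Y{\left(\left(-5\right)^{3},18 \right)},d \right)}}} = - \frac{58906}{\left(-14992\right) \frac{1}{276 - \left(18 + 3 \left(\left(-5\right)^{3}\right)^{2}\right) + \frac{82}{61}}} = - \frac{58906}{\left(-14992\right) \frac{1}{276 - \left(18 + 3 \left(-125\right)^{2}\right) + \frac{82}{61}}} = - \frac{58906}{\left(-14992\right) \frac{1}{276 - 46893 + \frac{82}{61}}} = - \frac{58906}{\left(-14992\right) \frac{1}{- \frac{2843555}{61}}} = - \frac{58906}{\left(-14992\right) \left(- \frac{61}{2843555}\right)} = - \frac{58906}{\frac{914512}{2843555}} = \left(-58906\right) \frac{2843555}{914512} = - \frac{83751225415}{457256}$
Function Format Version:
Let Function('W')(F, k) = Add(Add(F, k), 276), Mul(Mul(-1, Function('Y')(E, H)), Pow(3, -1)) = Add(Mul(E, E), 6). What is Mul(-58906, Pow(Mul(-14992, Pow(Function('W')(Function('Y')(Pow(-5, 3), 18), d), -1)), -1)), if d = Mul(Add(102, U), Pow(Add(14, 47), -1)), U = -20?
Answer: Rational(-83751225415, 457256) ≈ -1.8316e+5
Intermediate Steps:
Function('Y')(E, H) = Add(-18, Mul(-3, Pow(E, 2))) (Function('Y')(E, H) = Mul(-3, Add(Mul(E, E), 6)) = Mul(-3, Add(Pow(E, 2), 6)) = Mul(-3, Add(6, Pow(E, 2))) = Add(-18, Mul(-3, Pow(E, 2))))
d = Rational(82, 61) (d = Mul(Add(102, -20), Pow(Add(14, 47), -1)) = Mul(82, Pow(61, -1)) = Mul(82, Rational(1, 61)) = Rational(82, 61) ≈ 1.3443)
Function('W')(F, k) = Add(276, F, k)
Mul(-58906, Pow(Mul(-14992, Pow(Function('W')(Function('Y')(Pow(-5, 3), 18), d), -1)), -1)) = Mul(-58906, Pow(Mul(-14992, Pow(Add(276, Add(-18, Mul(-3, Pow(Pow(-5, 3), 2))), Rational(82, 61)), -1)), -1)) = Mul(-58906, Pow(Mul(-14992, Pow(Add(276, Add(-18, Mul(-3, Pow(-125, 2))), Rational(82, 61)), -1)), -1)) = Mul(-58906, Pow(Mul(-14992, Pow(Add(276, Add(-18, Mul(-3, 15625)), Rational(82, 61)), -1)), -1)) = Mul(-58906, Pow(Mul(-14992, Pow(Add(276, Add(-18, -46875), Rational(82, 61)), -1)), -1)) = Mul(-58906, Pow(Mul(-14992, Pow(Add(276, -46893, Rational(82, 61)), -1)), -1)) = Mul(-58906, Pow(Mul(-14992, Pow(Rational(-2843555, 61), -1)), -1)) = Mul(-58906, Pow(Mul(-14992, Rational(-61, 2843555)), -1)) = Mul(-58906, Pow(Rational(914512, 2843555), -1)) = Mul(-58906, Rational(2843555, 914512)) = Rational(-83751225415, 457256)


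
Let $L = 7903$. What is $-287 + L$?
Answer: $7616$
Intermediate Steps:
$-287 + L = -287 + 7903 = 7616$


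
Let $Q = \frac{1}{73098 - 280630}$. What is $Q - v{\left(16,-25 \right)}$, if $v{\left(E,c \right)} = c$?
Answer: $\frac{5188299}{207532} \approx 25.0$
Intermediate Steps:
$Q = - \frac{1}{207532}$ ($Q = \frac{1}{-207532} = - \frac{1}{207532} \approx -4.8185 \cdot 10^{-6}$)
$Q - v{\left(16,-25 \right)} = - \frac{1}{207532} - -25 = - \frac{1}{207532} + 25 = \frac{5188299}{207532}$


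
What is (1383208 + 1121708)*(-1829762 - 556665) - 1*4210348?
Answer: -5977803385480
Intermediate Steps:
(1383208 + 1121708)*(-1829762 - 556665) - 1*4210348 = 2504916*(-2386427) - 4210348 = -5977799175132 - 4210348 = -5977803385480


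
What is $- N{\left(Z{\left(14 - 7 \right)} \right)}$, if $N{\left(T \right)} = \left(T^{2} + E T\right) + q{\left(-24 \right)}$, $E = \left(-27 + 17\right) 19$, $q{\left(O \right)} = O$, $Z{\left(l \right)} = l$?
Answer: $1305$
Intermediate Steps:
$E = -190$ ($E = \left(-10\right) 19 = -190$)
$N{\left(T \right)} = -24 + T^{2} - 190 T$ ($N{\left(T \right)} = \left(T^{2} - 190 T\right) - 24 = -24 + T^{2} - 190 T$)
$- N{\left(Z{\left(14 - 7 \right)} \right)} = - (-24 + \left(14 - 7\right)^{2} - 190 \left(14 - 7\right)) = - (-24 + 7^{2} - 1330) = - (-24 + 49 - 1330) = \left(-1\right) \left(-1305\right) = 1305$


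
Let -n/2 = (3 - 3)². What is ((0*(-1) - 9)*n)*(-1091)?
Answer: 0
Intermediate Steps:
n = 0 (n = -2*(3 - 3)² = -2*0² = -2*0 = 0)
((0*(-1) - 9)*n)*(-1091) = ((0*(-1) - 9)*0)*(-1091) = ((0 - 9)*0)*(-1091) = -9*0*(-1091) = 0*(-1091) = 0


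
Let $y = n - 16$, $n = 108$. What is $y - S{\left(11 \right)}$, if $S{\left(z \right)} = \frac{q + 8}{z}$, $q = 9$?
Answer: $\frac{995}{11} \approx 90.455$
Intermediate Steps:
$S{\left(z \right)} = \frac{17}{z}$ ($S{\left(z \right)} = \frac{9 + 8}{z} = \frac{17}{z}$)
$y = 92$ ($y = 108 - 16 = 92$)
$y - S{\left(11 \right)} = 92 - \frac{17}{11} = \frac{995}{11}$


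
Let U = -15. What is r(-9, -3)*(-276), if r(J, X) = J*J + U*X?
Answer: -34776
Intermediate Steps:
r(J, X) = J² - 15*X (r(J, X) = J*J - 15*X = J² - 15*X)
r(-9, -3)*(-276) = ((-9)² - 15*(-3))*(-276) = (81 + 45)*(-276) = 126*(-276) = -34776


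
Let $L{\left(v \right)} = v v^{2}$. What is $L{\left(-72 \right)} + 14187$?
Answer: $-359061$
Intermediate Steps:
$L{\left(v \right)} = v^{3}$
$L{\left(-72 \right)} + 14187 = \left(-72\right)^{3} + 14187 = -373248 + 14187 = -359061$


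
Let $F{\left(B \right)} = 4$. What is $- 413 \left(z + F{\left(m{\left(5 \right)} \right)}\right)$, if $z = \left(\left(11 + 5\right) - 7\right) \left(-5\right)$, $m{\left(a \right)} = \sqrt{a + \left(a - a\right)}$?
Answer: $16933$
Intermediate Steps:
$m{\left(a \right)} = \sqrt{a}$ ($m{\left(a \right)} = \sqrt{a + 0} = \sqrt{a}$)
$z = -45$ ($z = \left(16 - 7\right) \left(-5\right) = 9 \left(-5\right) = -45$)
$- 413 \left(z + F{\left(m{\left(5 \right)} \right)}\right) = - 413 \left(-45 + 4\right) = \left(-413\right) \left(-41\right) = 16933$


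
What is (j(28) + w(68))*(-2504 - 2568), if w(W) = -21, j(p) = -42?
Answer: 319536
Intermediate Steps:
(j(28) + w(68))*(-2504 - 2568) = (-42 - 21)*(-2504 - 2568) = -63*(-5072) = 319536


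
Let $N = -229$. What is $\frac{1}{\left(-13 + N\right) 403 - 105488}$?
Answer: $- \frac{1}{203014} \approx -4.9258 \cdot 10^{-6}$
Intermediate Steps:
$\frac{1}{\left(-13 + N\right) 403 - 105488} = \frac{1}{\left(-13 - 229\right) 403 - 105488} = \frac{1}{\left(-242\right) 403 - 105488} = \frac{1}{-97526 - 105488} = \frac{1}{-203014} = - \frac{1}{203014}$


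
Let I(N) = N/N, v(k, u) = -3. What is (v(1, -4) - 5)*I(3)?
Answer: -8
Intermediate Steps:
I(N) = 1
(v(1, -4) - 5)*I(3) = (-3 - 5)*1 = -8*1 = -8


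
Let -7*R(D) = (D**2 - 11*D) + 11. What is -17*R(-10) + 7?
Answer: 3806/7 ≈ 543.71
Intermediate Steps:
R(D) = -11/7 - D**2/7 + 11*D/7 (R(D) = -((D**2 - 11*D) + 11)/7 = -(11 + D**2 - 11*D)/7 = -11/7 - D**2/7 + 11*D/7)
-17*R(-10) + 7 = -17*(-11/7 - 1/7*(-10)**2 + (11/7)*(-10)) + 7 = -17*(-11/7 - 1/7*100 - 110/7) + 7 = -17*(-11/7 - 100/7 - 110/7) + 7 = -17*(-221/7) + 7 = 3757/7 + 7 = 3806/7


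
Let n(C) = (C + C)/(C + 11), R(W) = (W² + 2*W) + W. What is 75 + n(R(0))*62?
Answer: 75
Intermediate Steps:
R(W) = W² + 3*W
n(C) = 2*C/(11 + C) (n(C) = (2*C)/(11 + C) = 2*C/(11 + C))
75 + n(R(0))*62 = 75 + (2*(0*(3 + 0))/(11 + 0*(3 + 0)))*62 = 75 + (2*(0*3)/(11 + 0*3))*62 = 75 + (2*0/(11 + 0))*62 = 75 + (2*0/11)*62 = 75 + (2*0*(1/11))*62 = 75 + 0*62 = 75 + 0 = 75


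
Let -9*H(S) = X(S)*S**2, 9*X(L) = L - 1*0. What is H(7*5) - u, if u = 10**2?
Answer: -50975/81 ≈ -629.32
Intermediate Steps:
X(L) = L/9 (X(L) = (L - 1*0)/9 = (L + 0)/9 = L/9)
H(S) = -S**3/81 (H(S) = -S/9*S**2/9 = -S**3/81)
u = 100
H(7*5) - u = -(7*5)**3/81 - 1*100 = -1/81*35**3 - 100 = -1/81*42875 - 100 = -42875/81 - 100 = -50975/81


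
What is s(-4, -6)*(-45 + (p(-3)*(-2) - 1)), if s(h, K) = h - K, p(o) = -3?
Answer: -80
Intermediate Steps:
s(-4, -6)*(-45 + (p(-3)*(-2) - 1)) = (-4 - 1*(-6))*(-45 + (-3*(-2) - 1)) = (-4 + 6)*(-45 + (6 - 1)) = 2*(-45 + 5) = 2*(-40) = -80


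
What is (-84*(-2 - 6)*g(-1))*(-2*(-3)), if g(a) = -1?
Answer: -4032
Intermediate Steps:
(-84*(-2 - 6)*g(-1))*(-2*(-3)) = (-84*(-2 - 6)*(-1))*(-2*(-3)) = -(-672)*(-1)*6 = -84*8*6 = -672*6 = -4032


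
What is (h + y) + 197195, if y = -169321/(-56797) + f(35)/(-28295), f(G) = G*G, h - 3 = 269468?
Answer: 149994034062792/321414223 ≈ 4.6667e+5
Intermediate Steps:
h = 269471 (h = 3 + 269468 = 269471)
f(G) = G²
y = 944272274/321414223 (y = -169321/(-56797) + 35²/(-28295) = -169321*(-1/56797) + 1225*(-1/28295) = 169321/56797 - 245/5659 = 944272274/321414223 ≈ 2.9379)
(h + y) + 197195 = (269471 + 944272274/321414223) + 197195 = 86612756358307/321414223 + 197195 = 149994034062792/321414223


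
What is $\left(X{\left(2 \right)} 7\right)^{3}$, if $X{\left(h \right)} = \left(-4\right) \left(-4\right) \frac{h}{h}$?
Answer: $1404928$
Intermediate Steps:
$X{\left(h \right)} = 16$ ($X{\left(h \right)} = 16 \cdot 1 = 16$)
$\left(X{\left(2 \right)} 7\right)^{3} = \left(16 \cdot 7\right)^{3} = 112^{3} = 1404928$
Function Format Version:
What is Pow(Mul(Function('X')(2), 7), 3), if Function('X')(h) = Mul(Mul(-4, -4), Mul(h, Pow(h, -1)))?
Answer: 1404928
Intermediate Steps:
Function('X')(h) = 16 (Function('X')(h) = Mul(16, 1) = 16)
Pow(Mul(Function('X')(2), 7), 3) = Pow(Mul(16, 7), 3) = Pow(112, 3) = 1404928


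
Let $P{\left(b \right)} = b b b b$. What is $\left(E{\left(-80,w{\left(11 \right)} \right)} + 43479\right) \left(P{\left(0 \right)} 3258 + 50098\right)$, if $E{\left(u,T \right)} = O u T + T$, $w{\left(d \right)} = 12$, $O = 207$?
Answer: $-7776662442$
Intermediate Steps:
$P{\left(b \right)} = b^{4}$ ($P{\left(b \right)} = b^{2} b^{2} = b^{4}$)
$E{\left(u,T \right)} = T + 207 T u$ ($E{\left(u,T \right)} = 207 u T + T = 207 T u + T = T + 207 T u$)
$\left(E{\left(-80,w{\left(11 \right)} \right)} + 43479\right) \left(P{\left(0 \right)} 3258 + 50098\right) = \left(12 \left(1 + 207 \left(-80\right)\right) + 43479\right) \left(0^{4} \cdot 3258 + 50098\right) = \left(12 \left(1 - 16560\right) + 43479\right) \left(0 \cdot 3258 + 50098\right) = \left(12 \left(-16559\right) + 43479\right) \left(0 + 50098\right) = \left(-198708 + 43479\right) 50098 = \left(-155229\right) 50098 = -7776662442$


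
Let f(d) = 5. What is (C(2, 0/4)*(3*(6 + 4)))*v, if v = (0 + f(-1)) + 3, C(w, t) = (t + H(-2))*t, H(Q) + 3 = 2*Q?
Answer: 0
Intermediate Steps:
H(Q) = -3 + 2*Q
C(w, t) = t*(-7 + t) (C(w, t) = (t + (-3 + 2*(-2)))*t = (t + (-3 - 4))*t = (t - 7)*t = (-7 + t)*t = t*(-7 + t))
v = 8 (v = (0 + 5) + 3 = 5 + 3 = 8)
(C(2, 0/4)*(3*(6 + 4)))*v = (((0/4)*(-7 + 0/4))*(3*(6 + 4)))*8 = (((0*(¼))*(-7 + 0*(¼)))*(3*10))*8 = ((0*(-7 + 0))*30)*8 = ((0*(-7))*30)*8 = (0*30)*8 = 0*8 = 0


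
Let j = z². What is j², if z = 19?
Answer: 130321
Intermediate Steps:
j = 361 (j = 19² = 361)
j² = 361² = 130321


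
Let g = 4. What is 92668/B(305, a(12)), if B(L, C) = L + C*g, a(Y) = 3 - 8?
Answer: 92668/285 ≈ 325.15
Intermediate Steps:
a(Y) = -5
B(L, C) = L + 4*C (B(L, C) = L + C*4 = L + 4*C)
92668/B(305, a(12)) = 92668/(305 + 4*(-5)) = 92668/(305 - 20) = 92668/285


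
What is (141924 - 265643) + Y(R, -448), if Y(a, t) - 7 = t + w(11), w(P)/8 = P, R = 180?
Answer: -124072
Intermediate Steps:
w(P) = 8*P
Y(a, t) = 95 + t (Y(a, t) = 7 + (t + 8*11) = 7 + (t + 88) = 7 + (88 + t) = 95 + t)
(141924 - 265643) + Y(R, -448) = (141924 - 265643) + (95 - 448) = -123719 - 353 = -124072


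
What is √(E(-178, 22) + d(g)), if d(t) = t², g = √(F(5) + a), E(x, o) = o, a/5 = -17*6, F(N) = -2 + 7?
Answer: I*√483 ≈ 21.977*I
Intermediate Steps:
F(N) = 5
a = -510 (a = 5*(-17*6) = 5*(-102) = -510)
g = I*√505 (g = √(5 - 510) = √(-505) = I*√505 ≈ 22.472*I)
√(E(-178, 22) + d(g)) = √(22 + (I*√505)²) = √(22 - 505) = √(-483) = I*√483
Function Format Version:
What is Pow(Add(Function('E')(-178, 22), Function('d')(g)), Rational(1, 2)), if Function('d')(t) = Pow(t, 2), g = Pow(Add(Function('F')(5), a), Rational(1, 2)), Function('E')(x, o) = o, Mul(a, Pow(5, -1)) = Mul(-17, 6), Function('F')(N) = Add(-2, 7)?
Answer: Mul(I, Pow(483, Rational(1, 2))) ≈ Mul(21.977, I)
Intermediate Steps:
Function('F')(N) = 5
a = -510 (a = Mul(5, Mul(-17, 6)) = Mul(5, -102) = -510)
g = Mul(I, Pow(505, Rational(1, 2))) (g = Pow(Add(5, -510), Rational(1, 2)) = Pow(-505, Rational(1, 2)) = Mul(I, Pow(505, Rational(1, 2))) ≈ Mul(22.472, I))
Pow(Add(Function('E')(-178, 22), Function('d')(g)), Rational(1, 2)) = Pow(Add(22, Pow(Mul(I, Pow(505, Rational(1, 2))), 2)), Rational(1, 2)) = Pow(Add(22, -505), Rational(1, 2)) = Pow(-483, Rational(1, 2)) = Mul(I, Pow(483, Rational(1, 2)))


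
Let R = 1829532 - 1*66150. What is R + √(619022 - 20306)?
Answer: 1763382 + 6*√16631 ≈ 1.7642e+6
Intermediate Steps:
R = 1763382 (R = 1829532 - 66150 = 1763382)
R + √(619022 - 20306) = 1763382 + √(619022 - 20306) = 1763382 + √598716 = 1763382 + 6*√16631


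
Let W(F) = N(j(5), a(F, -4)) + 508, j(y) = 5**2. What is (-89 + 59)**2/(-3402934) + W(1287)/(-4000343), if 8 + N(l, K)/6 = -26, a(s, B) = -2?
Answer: -2317400318/6806451603181 ≈ -0.00034047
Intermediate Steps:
j(y) = 25
N(l, K) = -204 (N(l, K) = -48 + 6*(-26) = -48 - 156 = -204)
W(F) = 304 (W(F) = -204 + 508 = 304)
(-89 + 59)**2/(-3402934) + W(1287)/(-4000343) = (-89 + 59)**2/(-3402934) + 304/(-4000343) = (-30)**2*(-1/3402934) + 304*(-1/4000343) = 900*(-1/3402934) - 304/4000343 = -450/1701467 - 304/4000343 = -2317400318/6806451603181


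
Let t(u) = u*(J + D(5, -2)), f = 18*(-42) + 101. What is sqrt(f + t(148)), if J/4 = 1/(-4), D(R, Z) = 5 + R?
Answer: sqrt(677) ≈ 26.019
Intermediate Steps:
J = -1 (J = 4/(-4) = 4*(-1/4) = -1)
f = -655 (f = -756 + 101 = -655)
t(u) = 9*u (t(u) = u*(-1 + (5 + 5)) = u*(-1 + 10) = u*9 = 9*u)
sqrt(f + t(148)) = sqrt(-655 + 9*148) = sqrt(-655 + 1332) = sqrt(677)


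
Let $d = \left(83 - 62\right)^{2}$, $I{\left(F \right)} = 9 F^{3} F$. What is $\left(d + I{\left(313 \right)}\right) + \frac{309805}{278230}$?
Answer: $\frac{4806775216020101}{55646} \approx 8.6381 \cdot 10^{10}$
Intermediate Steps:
$I{\left(F \right)} = 9 F^{4}$
$d = 441$ ($d = 21^{2} = 441$)
$\left(d + I{\left(313 \right)}\right) + \frac{309805}{278230} = \left(441 + 9 \cdot 313^{4}\right) + \frac{309805}{278230} = \left(441 + 9 \cdot 9597924961\right) + 309805 \cdot \frac{1}{278230} = \left(441 + 86381324649\right) + \frac{61961}{55646} = 86381325090 + \frac{61961}{55646} = \frac{4806775216020101}{55646}$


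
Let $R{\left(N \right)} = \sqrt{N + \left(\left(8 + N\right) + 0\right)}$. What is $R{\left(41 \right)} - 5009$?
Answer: $-5009 + 3 \sqrt{10} \approx -4999.5$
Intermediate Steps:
$R{\left(N \right)} = \sqrt{8 + 2 N}$ ($R{\left(N \right)} = \sqrt{N + \left(8 + N\right)} = \sqrt{8 + 2 N}$)
$R{\left(41 \right)} - 5009 = \sqrt{8 + 2 \cdot 41} - 5009 = \sqrt{8 + 82} - 5009 = \sqrt{90} - 5009 = 3 \sqrt{10} - 5009 = -5009 + 3 \sqrt{10}$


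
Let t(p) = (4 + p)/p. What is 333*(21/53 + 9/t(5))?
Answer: 95238/53 ≈ 1796.9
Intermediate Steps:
t(p) = (4 + p)/p
333*(21/53 + 9/t(5)) = 333*(21/53 + 9/(((4 + 5)/5))) = 333*(21*(1/53) + 9/(((1/5)*9))) = 333*(21/53 + 9/(9/5)) = 333*(21/53 + 9*(5/9)) = 333*(21/53 + 5) = 333*(286/53) = 95238/53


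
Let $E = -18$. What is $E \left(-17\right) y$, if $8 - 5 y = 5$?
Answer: $\frac{918}{5} \approx 183.6$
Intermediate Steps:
$y = \frac{3}{5}$ ($y = \frac{8}{5} - 1 = \frac{3}{5} \approx 0.6$)
$E \left(-17\right) y = \left(-18\right) \left(-17\right) \frac{3}{5} = 306 \cdot \frac{3}{5} = \frac{918}{5}$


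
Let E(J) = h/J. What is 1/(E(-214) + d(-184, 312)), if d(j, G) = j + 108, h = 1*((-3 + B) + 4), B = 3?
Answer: -107/8134 ≈ -0.013155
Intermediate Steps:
h = 4 (h = 1*((-3 + 3) + 4) = 1*(0 + 4) = 1*4 = 4)
d(j, G) = 108 + j
E(J) = 4/J
1/(E(-214) + d(-184, 312)) = 1/(4/(-214) + (108 - 184)) = 1/(4*(-1/214) - 76) = 1/(-2/107 - 76) = 1/(-8134/107) = -107/8134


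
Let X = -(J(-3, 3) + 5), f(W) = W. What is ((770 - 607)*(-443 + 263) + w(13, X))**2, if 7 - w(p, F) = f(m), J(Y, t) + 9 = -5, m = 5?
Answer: 860718244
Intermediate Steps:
J(Y, t) = -14 (J(Y, t) = -9 - 5 = -14)
X = 9 (X = -(-14 + 5) = -1*(-9) = 9)
w(p, F) = 2 (w(p, F) = 7 - 1*5 = 7 - 5 = 2)
((770 - 607)*(-443 + 263) + w(13, X))**2 = ((770 - 607)*(-443 + 263) + 2)**2 = (163*(-180) + 2)**2 = (-29340 + 2)**2 = (-29338)**2 = 860718244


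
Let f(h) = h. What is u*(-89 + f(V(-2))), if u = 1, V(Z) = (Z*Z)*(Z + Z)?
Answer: -105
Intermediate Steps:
V(Z) = 2*Z³ (V(Z) = Z²*(2*Z) = 2*Z³)
u*(-89 + f(V(-2))) = 1*(-89 + 2*(-2)³) = 1*(-89 + 2*(-8)) = 1*(-89 - 16) = 1*(-105) = -105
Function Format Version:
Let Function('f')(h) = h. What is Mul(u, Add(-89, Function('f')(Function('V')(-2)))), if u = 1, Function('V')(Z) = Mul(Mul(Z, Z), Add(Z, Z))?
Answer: -105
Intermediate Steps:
Function('V')(Z) = Mul(2, Pow(Z, 3)) (Function('V')(Z) = Mul(Pow(Z, 2), Mul(2, Z)) = Mul(2, Pow(Z, 3)))
Mul(u, Add(-89, Function('f')(Function('V')(-2)))) = Mul(1, Add(-89, Mul(2, Pow(-2, 3)))) = Mul(1, Add(-89, Mul(2, -8))) = Mul(1, Add(-89, -16)) = Mul(1, -105) = -105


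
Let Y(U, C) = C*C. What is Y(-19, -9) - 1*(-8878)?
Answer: 8959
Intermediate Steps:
Y(U, C) = C²
Y(-19, -9) - 1*(-8878) = (-9)² - 1*(-8878) = 81 + 8878 = 8959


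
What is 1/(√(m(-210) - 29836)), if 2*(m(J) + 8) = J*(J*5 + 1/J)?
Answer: √321626/160813 ≈ 0.0035266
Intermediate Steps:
m(J) = -8 + J*(1/J + 5*J)/2 (m(J) = -8 + (J*(J*5 + 1/J))/2 = -8 + (J*(5*J + 1/J))/2 = -8 + (J*(1/J + 5*J))/2 = -8 + J*(1/J + 5*J)/2)
1/(√(m(-210) - 29836)) = 1/(√((-15/2 + (5/2)*(-210)²) - 29836)) = 1/(√((-15/2 + (5/2)*44100) - 29836)) = 1/(√((-15/2 + 110250) - 29836)) = 1/(√(220485/2 - 29836)) = 1/(√(160813/2)) = 1/(√321626/2) = √321626/160813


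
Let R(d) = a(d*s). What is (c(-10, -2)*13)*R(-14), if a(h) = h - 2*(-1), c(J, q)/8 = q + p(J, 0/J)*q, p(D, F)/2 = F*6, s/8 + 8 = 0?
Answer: -186784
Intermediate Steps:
s = -64 (s = -64 + 8*0 = -64 + 0 = -64)
p(D, F) = 12*F (p(D, F) = 2*(F*6) = 2*(6*F) = 12*F)
c(J, q) = 8*q (c(J, q) = 8*(q + (12*(0/J))*q) = 8*(q + (12*0)*q) = 8*(q + 0*q) = 8*(q + 0) = 8*q)
a(h) = 2 + h (a(h) = h + 2 = 2 + h)
R(d) = 2 - 64*d (R(d) = 2 + d*(-64) = 2 - 64*d)
(c(-10, -2)*13)*R(-14) = ((8*(-2))*13)*(2 - 64*(-14)) = (-16*13)*(2 + 896) = -208*898 = -186784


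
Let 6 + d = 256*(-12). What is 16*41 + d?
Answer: -2422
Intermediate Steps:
d = -3078 (d = -6 + 256*(-12) = -6 - 3072 = -3078)
16*41 + d = 16*41 - 3078 = 656 - 3078 = -2422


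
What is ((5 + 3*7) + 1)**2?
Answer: 729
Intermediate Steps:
((5 + 3*7) + 1)**2 = ((5 + 21) + 1)**2 = (26 + 1)**2 = 27**2 = 729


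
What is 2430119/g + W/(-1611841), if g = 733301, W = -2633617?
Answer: 835457059828/168852088163 ≈ 4.9479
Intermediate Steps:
2430119/g + W/(-1611841) = 2430119/733301 - 2633617/(-1611841) = 2430119*(1/733301) - 2633617*(-1/1611841) = 2430119/733301 + 376231/230263 = 835457059828/168852088163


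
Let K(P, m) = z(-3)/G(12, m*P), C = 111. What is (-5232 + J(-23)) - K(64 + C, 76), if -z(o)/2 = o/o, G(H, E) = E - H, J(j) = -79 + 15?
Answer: -35186623/6644 ≈ -5296.0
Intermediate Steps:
J(j) = -64
z(o) = -2 (z(o) = -2*o/o = -2*1 = -2)
K(P, m) = -2/(-12 + P*m) (K(P, m) = -2/(m*P - 1*12) = -2/(P*m - 12) = -2/(-12 + P*m))
(-5232 + J(-23)) - K(64 + C, 76) = (-5232 - 64) - (-2)/(-12 + (64 + 111)*76) = -5296 - (-2)/(-12 + 175*76) = -5296 - (-2)/(-12 + 13300) = -5296 - (-2)/13288 = -5296 - 1*(-1/6644) = -5296 + 1/6644 = -35186623/6644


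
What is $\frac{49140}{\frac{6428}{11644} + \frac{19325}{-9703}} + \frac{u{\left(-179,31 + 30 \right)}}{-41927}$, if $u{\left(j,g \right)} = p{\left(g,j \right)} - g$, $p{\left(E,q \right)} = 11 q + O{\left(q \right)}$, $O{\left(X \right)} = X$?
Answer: $- \frac{9698961975788959}{284141752693} \approx -34134.0$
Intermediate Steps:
$p{\left(E,q \right)} = 12 q$ ($p{\left(E,q \right)} = 11 q + q = 12 q$)
$u{\left(j,g \right)} = - g + 12 j$ ($u{\left(j,g \right)} = 12 j - g = - g + 12 j$)
$\frac{49140}{\frac{6428}{11644} + \frac{19325}{-9703}} + \frac{u{\left(-179,31 + 30 \right)}}{-41927} = \frac{49140}{\frac{6428}{11644} + \frac{19325}{-9703}} + \frac{- (31 + 30) + 12 \left(-179\right)}{-41927} = \frac{49140}{6428 \cdot \frac{1}{11644} + 19325 \left(- \frac{1}{9703}\right)} + \left(\left(-1\right) 61 - 2148\right) \left(- \frac{1}{41927}\right) = \frac{49140}{\frac{1607}{2911} - \frac{19325}{9703}} + \left(-61 - 2148\right) \left(- \frac{1}{41927}\right) = \frac{49140}{- \frac{40662354}{28245433}} - - \frac{2209}{41927} = 49140 \left(- \frac{28245433}{40662354}\right) + \frac{2209}{41927} = - \frac{231330096270}{6777059} + \frac{2209}{41927} = - \frac{9698961975788959}{284141752693}$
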